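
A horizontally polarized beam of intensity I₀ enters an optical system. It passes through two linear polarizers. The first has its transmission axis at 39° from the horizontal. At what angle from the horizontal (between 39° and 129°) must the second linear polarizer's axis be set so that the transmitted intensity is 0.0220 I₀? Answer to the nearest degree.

By Malus's law, I₁ = I₀ cos²(39° − 0°) = I₀ cos²(39°) = 0.604 I₀.
Need I₂/I₀ = 0.022, so cos²(θ − 39°) = 0.022 / 0.604 = 0.03643.
θ − 39° = arccos(√0.03643) = 79.0°, giving θ ≈ 39 + 79.0 = 118.0°.

θ ≈ 118°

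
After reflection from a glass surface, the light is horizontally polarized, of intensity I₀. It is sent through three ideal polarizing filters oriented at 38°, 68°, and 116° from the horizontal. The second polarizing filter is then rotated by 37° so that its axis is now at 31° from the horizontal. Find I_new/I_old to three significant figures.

I_new/I_old ≈ 0.0223

Before rotation:
By Malus's law, I₁ = I₀ cos²(38° − 0°) = I₀ cos²(38°) = 0.621 I₀.
I₂ = I₁ cos²(68° − 38°) = 0.621 I₀ · cos²(30°) = 0.4657 I₀.
I₃ = I₂ cos²(116° − 68°) = 0.4657 I₀ · cos²(48°) = 0.2085 I₀.
After rotation:
I₁ = I₀ cos²(38° − 0°) = I₀ cos²(38°) = 0.621 I₀.
I₂ = I₁ cos²(31° − 38°) = 0.621 I₀ · cos²(7°) = 0.6117 I₀.
I₃ = I₂ cos²(116° − 31°) = 0.6117 I₀ · cos²(85°) = 0.004647 I₀.
Ratio = 0.004647 / 0.2085 = 0.02228.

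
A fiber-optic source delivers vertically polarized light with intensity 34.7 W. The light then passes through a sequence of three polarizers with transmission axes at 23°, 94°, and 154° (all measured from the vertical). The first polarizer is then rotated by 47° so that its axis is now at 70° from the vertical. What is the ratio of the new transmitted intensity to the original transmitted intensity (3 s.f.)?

I_new/I_old ≈ 1.09

Before rotation:
I₁ = I₀ cos²(23° − 0°) = I₀ cos²(23°) = 0.8473 I₀.
I₂ = I₁ cos²(94° − 23°) = 0.8473 I₀ · cos²(71°) = 0.08981 I₀.
I₃ = I₂ cos²(154° − 94°) = 0.08981 I₀ · cos²(60°) = 0.02245 I₀.
After rotation:
I₁ = I₀ cos²(70° − 0°) = I₀ cos²(70°) = 0.117 I₀.
I₂ = I₁ cos²(94° − 70°) = 0.117 I₀ · cos²(24°) = 0.09763 I₀.
I₃ = I₂ cos²(154° − 94°) = 0.09763 I₀ · cos²(60°) = 0.02441 I₀.
Ratio = 0.02441 / 0.02245 = 1.087.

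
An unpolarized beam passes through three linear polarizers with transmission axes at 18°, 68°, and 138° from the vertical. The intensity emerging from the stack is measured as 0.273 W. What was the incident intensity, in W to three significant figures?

Unpolarized light through the first polarizer → I₁ = ½ I₀, now polarized at 18°.
I₂ = I₁ cos²(68° − 18°) = 0.5 I₀ · cos²(50°) = 0.2066 I₀.
I₃ = I₂ cos²(138° − 68°) = 0.2066 I₀ · cos²(70°) = 0.02417 I₀.
So 0.273 W = 0.02417 I₀, giving I₀ = 0.273/0.02417 = 11.3 W.

I₀ ≈ 11.3 W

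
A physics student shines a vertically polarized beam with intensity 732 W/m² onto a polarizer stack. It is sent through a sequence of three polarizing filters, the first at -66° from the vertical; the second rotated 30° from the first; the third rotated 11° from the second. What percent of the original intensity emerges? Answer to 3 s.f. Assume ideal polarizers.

I₁ = 732 W/m² · cos²(66°) = 121.1 W/m².
I₂ = I₁ · cos²(30°) = 121.1 · 0.75 = 90.82 W/m².
I₃ = I₂ · cos²(11°) = 90.82 · 0.9636 = 87.52 W/m².
That is 11.96% of the incident intensity.

≈ 12.0%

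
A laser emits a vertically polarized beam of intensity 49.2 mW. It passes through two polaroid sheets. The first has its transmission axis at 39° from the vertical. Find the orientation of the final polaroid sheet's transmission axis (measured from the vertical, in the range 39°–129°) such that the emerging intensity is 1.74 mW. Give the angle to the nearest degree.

θ ≈ 115°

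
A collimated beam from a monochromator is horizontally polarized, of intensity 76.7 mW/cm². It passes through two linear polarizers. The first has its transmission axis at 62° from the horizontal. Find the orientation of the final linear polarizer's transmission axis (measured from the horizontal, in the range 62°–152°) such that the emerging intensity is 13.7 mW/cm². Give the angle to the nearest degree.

θ ≈ 88°

I₁ = I₀ cos²(62° − 0°) = I₀ cos²(62°) = 0.2204 I₀.
Target fraction: 13.7 / 76.7 mW/cm² = 0.1786 of I₀.
Need I₂/I₀ = 0.1786, so cos²(θ − 62°) = 0.1786 / 0.2204 = 0.8104.
θ − 62° = arccos(√0.8104) = 25.8°, giving θ ≈ 62 + 25.8 = 87.8°.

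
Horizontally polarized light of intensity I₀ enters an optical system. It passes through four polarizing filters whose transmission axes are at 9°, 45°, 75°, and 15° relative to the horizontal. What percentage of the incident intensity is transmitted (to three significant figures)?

I₁ = I₀ cos²(9° − 0°) = I₀ cos²(9°) = 0.9755 I₀.
I₂ = I₁ cos²(45° − 9°) = 0.9755 I₀ · cos²(36°) = 0.6385 I₀.
I₃ = I₂ cos²(75° − 45°) = 0.6385 I₀ · cos²(30°) = 0.4789 I₀.
I₄ = I₃ cos²(15° − 75°) = 0.4789 I₀ · cos²(60°) = 0.1197 I₀.
That is 11.97% of the incident intensity.

≈ 12.0%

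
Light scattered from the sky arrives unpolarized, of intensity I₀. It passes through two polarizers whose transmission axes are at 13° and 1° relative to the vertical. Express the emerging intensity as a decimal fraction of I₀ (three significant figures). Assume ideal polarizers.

Unpolarized light through the first polarizer → I₁ = ½ I₀, now polarized at 13°.
I₂ = I₁ cos²(1° − 13°) = 0.5 I₀ · cos²(12°) = 0.4784 I₀.
Transmitted fraction = 0.4784.

≈ 0.478 I₀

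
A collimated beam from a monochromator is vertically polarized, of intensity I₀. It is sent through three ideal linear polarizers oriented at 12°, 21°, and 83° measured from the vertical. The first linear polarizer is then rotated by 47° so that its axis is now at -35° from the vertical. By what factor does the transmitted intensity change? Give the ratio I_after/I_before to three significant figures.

I_new/I_old ≈ 0.225

Before rotation:
By Malus's law, I₁ = I₀ cos²(12° − 0°) = I₀ cos²(12°) = 0.9568 I₀.
I₂ = I₁ cos²(21° − 12°) = 0.9568 I₀ · cos²(9°) = 0.9334 I₀.
I₃ = I₂ cos²(83° − 21°) = 0.9334 I₀ · cos²(62°) = 0.2057 I₀.
After rotation:
I₁ = I₀ cos²(-35° − 0°) = I₀ cos²(35°) = 0.671 I₀.
I₂ = I₁ cos²(21° + 35°) = 0.671 I₀ · cos²(56°) = 0.2098 I₀.
I₃ = I₂ cos²(83° − 21°) = 0.2098 I₀ · cos²(62°) = 0.04625 I₀.
Ratio = 0.04625 / 0.2057 = 0.2248.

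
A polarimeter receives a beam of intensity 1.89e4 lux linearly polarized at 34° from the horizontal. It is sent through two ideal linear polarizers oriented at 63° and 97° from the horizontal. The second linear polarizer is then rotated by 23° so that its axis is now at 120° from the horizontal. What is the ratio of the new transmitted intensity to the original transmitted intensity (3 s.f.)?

I_new/I_old ≈ 0.432

Before rotation:
I₁ = I₀ cos²(63° − 34°) = I₀ cos²(29°) = 0.765 I₀.
I₂ = I₁ cos²(97° − 63°) = 0.765 I₀ · cos²(34°) = 0.5258 I₀.
After rotation:
I₁ = I₀ cos²(63° − 34°) = I₀ cos²(29°) = 0.765 I₀.
I₂ = I₁ cos²(120° − 63°) = 0.765 I₀ · cos²(57°) = 0.2269 I₀.
Ratio = 0.2269 / 0.5258 = 0.4316.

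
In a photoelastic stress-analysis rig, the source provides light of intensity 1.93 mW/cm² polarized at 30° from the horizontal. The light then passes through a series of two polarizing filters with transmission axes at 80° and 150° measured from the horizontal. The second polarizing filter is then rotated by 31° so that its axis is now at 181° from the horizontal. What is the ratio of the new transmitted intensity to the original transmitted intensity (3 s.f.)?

Before rotation:
By Malus's law, I₁ = I₀ cos²(80° − 30°) = I₀ cos²(50°) = 0.4132 I₀.
I₂ = I₁ cos²(150° − 80°) = 0.4132 I₀ · cos²(70°) = 0.04833 I₀.
After rotation:
I₁ = I₀ cos²(80° − 30°) = I₀ cos²(50°) = 0.4132 I₀.
Angle between axes 1 and 2: 79°. I₂ = 0.4132 I₀ · cos²(79°) = 0.01504 I₀.
Ratio = 0.01504 / 0.04833 = 0.3112.

I_new/I_old ≈ 0.311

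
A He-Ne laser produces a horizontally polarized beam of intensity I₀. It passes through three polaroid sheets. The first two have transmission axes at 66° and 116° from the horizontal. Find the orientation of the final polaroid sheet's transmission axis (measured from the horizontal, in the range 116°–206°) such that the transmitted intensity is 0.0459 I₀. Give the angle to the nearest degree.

I₁ = I₀ cos²(66° − 0°) = I₀ cos²(66°) = 0.1654 I₀.
I₂ = I₁ cos²(116° − 66°) = 0.1654 I₀ · cos²(50°) = 0.06835 I₀.
Need I₃/I₀ = 0.0459, so cos²(θ − 116°) = 0.0459 / 0.06835 = 0.6715.
θ − 116° = arccos(√0.6715) = 35.0°, giving θ ≈ 116 + 35.0 = 151.0°.

θ ≈ 151°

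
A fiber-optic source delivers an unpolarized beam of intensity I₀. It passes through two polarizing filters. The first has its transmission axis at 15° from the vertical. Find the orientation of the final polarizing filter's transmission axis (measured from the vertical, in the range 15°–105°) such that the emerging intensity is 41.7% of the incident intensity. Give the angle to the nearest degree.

Unpolarized light through the first polarizer → I₁ = ½ I₀, now polarized at 15°.
Need I₂/I₀ = 0.417, so cos²(θ − 15°) = 0.417 / 0.5 = 0.834.
θ − 15° = arccos(√0.834) = 24.0°, giving θ ≈ 15 + 24.0 = 39.0°.

θ ≈ 39°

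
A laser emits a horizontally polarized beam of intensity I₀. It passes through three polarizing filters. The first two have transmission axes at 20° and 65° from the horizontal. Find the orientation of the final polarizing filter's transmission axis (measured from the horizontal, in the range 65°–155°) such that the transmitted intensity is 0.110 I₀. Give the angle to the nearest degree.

By Malus's law, I₁ = I₀ cos²(20° − 0°) = I₀ cos²(20°) = 0.883 I₀.
I₂ = I₁ cos²(65° − 20°) = 0.883 I₀ · cos²(45°) = 0.4415 I₀.
Need I₃/I₀ = 0.11, so cos²(θ − 65°) = 0.11 / 0.4415 = 0.2491.
θ − 65° = arccos(√0.2491) = 60.1°, giving θ ≈ 65 + 60.1 = 125.1°.

θ ≈ 125°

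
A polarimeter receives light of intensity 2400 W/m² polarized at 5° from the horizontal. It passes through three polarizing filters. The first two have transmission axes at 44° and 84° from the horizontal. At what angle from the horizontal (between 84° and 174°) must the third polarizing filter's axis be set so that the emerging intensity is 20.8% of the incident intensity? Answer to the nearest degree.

By Malus's law, I₁ = I₀ cos²(44° − 5°) = I₀ cos²(39°) = 0.604 I₀.
I₂ = I₁ cos²(84° − 44°) = 0.604 I₀ · cos²(40°) = 0.3544 I₀.
Need I₃/I₀ = 0.208, so cos²(θ − 84°) = 0.208 / 0.3544 = 0.5869.
θ − 84° = arccos(√0.5869) = 40.0°, giving θ ≈ 84 + 40.0 = 124.0°.

θ ≈ 124°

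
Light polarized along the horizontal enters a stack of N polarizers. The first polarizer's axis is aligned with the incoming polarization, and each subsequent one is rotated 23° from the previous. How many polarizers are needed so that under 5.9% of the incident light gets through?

First polarizer is aligned with the polarization: full transmission.
Each further stage multiplies by cos²(23°) = 0.8473.
After N polarizers: T = 0.8473^(N−1). Require T < 0.059 ⇒ N−1 > ln(0.059)/ln(0.8473) = 17.08, so N−1 ≥ 18 and N = 19.
Check: N=19 gives T = 0.05069 < 0.059; N=18 gives T = 0.05983.

N = 19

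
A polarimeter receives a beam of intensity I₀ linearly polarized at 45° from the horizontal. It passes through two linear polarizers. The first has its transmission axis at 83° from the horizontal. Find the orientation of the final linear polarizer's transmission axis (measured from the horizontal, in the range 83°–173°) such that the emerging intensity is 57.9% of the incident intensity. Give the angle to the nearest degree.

θ ≈ 98°

I₁ = I₀ cos²(83° − 45°) = I₀ cos²(38°) = 0.621 I₀.
Need I₂/I₀ = 0.579, so cos²(θ − 83°) = 0.579 / 0.621 = 0.9324.
θ − 83° = arccos(√0.9324) = 15.1°, giving θ ≈ 83 + 15.1 = 98.1°.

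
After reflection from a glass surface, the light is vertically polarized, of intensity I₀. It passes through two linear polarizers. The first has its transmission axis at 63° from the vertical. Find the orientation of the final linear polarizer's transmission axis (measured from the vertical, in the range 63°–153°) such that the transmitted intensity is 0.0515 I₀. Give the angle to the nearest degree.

θ ≈ 123°

By Malus's law, I₁ = I₀ cos²(63° − 0°) = I₀ cos²(63°) = 0.2061 I₀.
Need I₂/I₀ = 0.0515, so cos²(θ − 63°) = 0.0515 / 0.2061 = 0.2499.
θ − 63° = arccos(√0.2499) = 60.0°, giving θ ≈ 63 + 60.0 = 123.0°.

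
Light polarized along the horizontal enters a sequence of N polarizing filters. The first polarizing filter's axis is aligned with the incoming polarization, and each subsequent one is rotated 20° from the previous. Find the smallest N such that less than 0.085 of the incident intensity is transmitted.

First polarizer is aligned with the polarization: full transmission.
Each further stage multiplies by cos²(20°) = 0.883.
After N polarizers: T = 0.883^(N−1). Require T < 0.085 ⇒ N−1 > ln(0.085)/ln(0.883) = 19.82, so N−1 ≥ 20 and N = 21.
Check: N=21 gives T = 0.08307 < 0.085; N=20 gives T = 0.09407.

N = 21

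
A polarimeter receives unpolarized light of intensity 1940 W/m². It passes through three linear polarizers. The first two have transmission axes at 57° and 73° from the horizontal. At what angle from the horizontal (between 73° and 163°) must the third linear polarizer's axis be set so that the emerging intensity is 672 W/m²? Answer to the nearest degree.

θ ≈ 103°

Unpolarized light through the first polarizer → I₁ = ½ I₀, now polarized at 57°.
I₂ = I₁ cos²(73° − 57°) = 0.5 I₀ · cos²(16°) = 0.462 I₀.
Target fraction: 672 / 1940 W/m² = 0.3464 of I₀.
Need I₃/I₀ = 0.3464, so cos²(θ − 73°) = 0.3464 / 0.462 = 0.7497.
θ − 73° = arccos(√0.7497) = 30.0°, giving θ ≈ 73 + 30.0 = 103.0°.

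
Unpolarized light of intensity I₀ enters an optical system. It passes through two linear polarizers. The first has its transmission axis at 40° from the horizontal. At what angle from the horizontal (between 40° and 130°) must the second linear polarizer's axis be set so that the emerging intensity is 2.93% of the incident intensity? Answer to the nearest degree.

θ ≈ 116°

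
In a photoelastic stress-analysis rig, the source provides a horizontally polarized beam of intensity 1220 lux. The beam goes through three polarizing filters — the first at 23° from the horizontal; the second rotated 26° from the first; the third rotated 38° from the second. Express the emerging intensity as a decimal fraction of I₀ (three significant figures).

I/I₀ ≈ 0.425

I₁ = 1220 lux · cos²(23°) = 1034 lux.
I₂ = I₁ · cos²(26°) = 1034 · 0.8078 = 835.1 lux.
I₃ = I₂ · cos²(38°) = 835.1 · 0.621 = 518.6 lux.
Transmitted fraction = 0.425.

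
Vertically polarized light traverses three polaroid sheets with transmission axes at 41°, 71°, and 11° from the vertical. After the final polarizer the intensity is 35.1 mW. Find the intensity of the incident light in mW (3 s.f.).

I₀ ≈ 329 mW

By Malus's law, I₁ = I₀ cos²(41° − 0°) = I₀ cos²(41°) = 0.5696 I₀.
I₂ = I₁ cos²(71° − 41°) = 0.5696 I₀ · cos²(30°) = 0.4272 I₀.
I₃ = I₂ cos²(11° − 71°) = 0.4272 I₀ · cos²(60°) = 0.1068 I₀.
So 35.1 mW = 0.1068 I₀, giving I₀ = 35.1/0.1068 = 328.7 mW.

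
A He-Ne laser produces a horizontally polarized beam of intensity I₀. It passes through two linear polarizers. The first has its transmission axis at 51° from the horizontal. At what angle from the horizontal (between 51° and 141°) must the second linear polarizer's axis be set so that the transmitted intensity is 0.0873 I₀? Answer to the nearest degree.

θ ≈ 113°

I₁ = I₀ cos²(51° − 0°) = I₀ cos²(51°) = 0.396 I₀.
Need I₂/I₀ = 0.0873, so cos²(θ − 51°) = 0.0873 / 0.396 = 0.2204.
θ − 51° = arccos(√0.2204) = 62.0°, giving θ ≈ 51 + 62.0 = 113.0°.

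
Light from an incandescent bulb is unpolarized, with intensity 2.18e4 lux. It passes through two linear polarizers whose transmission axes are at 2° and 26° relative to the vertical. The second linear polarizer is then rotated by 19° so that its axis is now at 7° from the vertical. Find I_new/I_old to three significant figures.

Before rotation:
Unpolarized light through the first polarizer → I₁ = ½ I₀, now polarized at 2°.
I₂ = I₁ cos²(26° − 2°) = 0.5 I₀ · cos²(24°) = 0.4173 I₀.
After rotation:
Unpolarized light through the first polarizer → I₁ = ½ I₀, now polarized at 2°.
I₂ = I₁ cos²(7° − 2°) = 0.5 I₀ · cos²(5°) = 0.4962 I₀.
Ratio = 0.4962 / 0.4173 = 1.189.

I_new/I_old ≈ 1.19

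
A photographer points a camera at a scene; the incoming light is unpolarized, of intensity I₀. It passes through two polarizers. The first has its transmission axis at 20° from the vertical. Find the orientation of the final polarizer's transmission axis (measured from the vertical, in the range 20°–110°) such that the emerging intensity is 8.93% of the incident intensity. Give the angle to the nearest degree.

θ ≈ 85°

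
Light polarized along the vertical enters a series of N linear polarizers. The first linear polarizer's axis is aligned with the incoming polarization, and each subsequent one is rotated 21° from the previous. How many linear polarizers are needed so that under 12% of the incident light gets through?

First polarizer is aligned with the polarization: full transmission.
Each further stage multiplies by cos²(21°) = 0.8716.
After N polarizers: T = 0.8716^(N−1). Require T < 0.12 ⇒ N−1 > ln(0.12)/ln(0.8716) = 15.42, so N−1 ≥ 16 and N = 17.
Check: N=17 gives T = 0.1109 < 0.12; N=16 gives T = 0.1272.

N = 17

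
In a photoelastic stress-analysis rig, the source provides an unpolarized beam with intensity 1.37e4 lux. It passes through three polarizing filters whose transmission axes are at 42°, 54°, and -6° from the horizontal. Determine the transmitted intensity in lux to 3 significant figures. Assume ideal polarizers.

I ≈ 1640 lux

Unpolarized light through the first polarizer → I₁ = 1.37e4 lux/2 = 6850 lux, polarized at 42°.
I₂ = I₁ · cos²(12°) = 6850 · 0.9568 = 6554 lux.
I₃ = I₂ · cos²(60°) = 6554 · 0.25 = 1638 lux.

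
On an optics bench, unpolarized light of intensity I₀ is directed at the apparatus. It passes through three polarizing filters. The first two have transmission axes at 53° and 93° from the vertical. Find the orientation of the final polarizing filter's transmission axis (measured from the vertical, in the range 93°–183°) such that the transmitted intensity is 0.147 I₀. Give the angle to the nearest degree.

θ ≈ 138°

Unpolarized light through the first polarizer → I₁ = ½ I₀, now polarized at 53°.
I₂ = I₁ cos²(93° − 53°) = 0.5 I₀ · cos²(40°) = 0.2934 I₀.
Need I₃/I₀ = 0.147, so cos²(θ − 93°) = 0.147 / 0.2934 = 0.501.
θ − 93° = arccos(√0.501) = 44.9°, giving θ ≈ 93 + 44.9 = 137.9°.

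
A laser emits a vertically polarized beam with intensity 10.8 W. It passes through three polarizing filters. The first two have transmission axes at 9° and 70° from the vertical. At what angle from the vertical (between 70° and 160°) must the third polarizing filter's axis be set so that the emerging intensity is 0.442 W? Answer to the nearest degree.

θ ≈ 135°

By Malus's law, I₁ = I₀ cos²(9° − 0°) = I₀ cos²(9°) = 0.9755 I₀.
I₂ = I₁ cos²(70° − 9°) = 0.9755 I₀ · cos²(61°) = 0.2293 I₀.
Target fraction: 0.442 / 10.8 W = 0.04093 of I₀.
Need I₃/I₀ = 0.04093, so cos²(θ − 70°) = 0.04093 / 0.2293 = 0.1785.
θ − 70° = arccos(√0.1785) = 65.0°, giving θ ≈ 70 + 65.0 = 135.0°.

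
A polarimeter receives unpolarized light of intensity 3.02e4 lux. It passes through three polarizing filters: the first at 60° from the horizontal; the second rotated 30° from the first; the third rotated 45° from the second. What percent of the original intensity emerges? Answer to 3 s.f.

≈ 18.8%

Unpolarized light through the first polarizer → I₁ = 3.02e4 lux/2 = 1.51e+04 lux, polarized at 60°.
I₂ = I₁ · cos²(30°) = 1.51e+04 · 0.75 = 1.133e+04 lux.
I₃ = I₂ · cos²(45°) = 1.133e+04 · 0.5 = 5663 lux.
That is 18.75% of the incident intensity.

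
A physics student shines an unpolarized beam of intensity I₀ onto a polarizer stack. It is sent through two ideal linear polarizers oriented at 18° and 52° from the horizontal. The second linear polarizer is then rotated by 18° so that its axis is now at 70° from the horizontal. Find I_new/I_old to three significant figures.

I_new/I_old ≈ 0.551

Before rotation:
Unpolarized light through the first polarizer → I₁ = ½ I₀, now polarized at 18°.
I₂ = I₁ cos²(52° − 18°) = 0.5 I₀ · cos²(34°) = 0.3437 I₀.
After rotation:
Unpolarized light through the first polarizer → I₁ = ½ I₀, now polarized at 18°.
I₂ = I₁ cos²(70° − 18°) = 0.5 I₀ · cos²(52°) = 0.1895 I₀.
Ratio = 0.1895 / 0.3437 = 0.5515.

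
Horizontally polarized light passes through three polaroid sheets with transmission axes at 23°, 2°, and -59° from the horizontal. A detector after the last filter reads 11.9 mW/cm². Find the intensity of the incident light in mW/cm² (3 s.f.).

I₁ = I₀ cos²(23° − 0°) = I₀ cos²(23°) = 0.8473 I₀.
I₂ = I₁ cos²(2° − 23°) = 0.8473 I₀ · cos²(21°) = 0.7385 I₀.
I₃ = I₂ cos²(-59° − 2°) = 0.7385 I₀ · cos²(61°) = 0.1736 I₀.
So 11.9 mW/cm² = 0.1736 I₀, giving I₀ = 11.9/0.1736 = 68.56 mW/cm².

I₀ ≈ 68.6 mW/cm²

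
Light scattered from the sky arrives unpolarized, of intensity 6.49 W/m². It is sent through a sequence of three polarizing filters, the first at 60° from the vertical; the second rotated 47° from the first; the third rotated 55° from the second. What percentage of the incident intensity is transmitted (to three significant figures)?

Unpolarized light through the first polarizer → I₁ = 6.49 W/m²/2 = 3.245 W/m², polarized at 60°.
I₂ = I₁ · cos²(47°) = 3.245 · 0.4651 = 1.509 W/m².
I₃ = I₂ · cos²(55°) = 1.509 · 0.329 = 0.4966 W/m².
That is 7.651% of the incident intensity.

≈ 7.65%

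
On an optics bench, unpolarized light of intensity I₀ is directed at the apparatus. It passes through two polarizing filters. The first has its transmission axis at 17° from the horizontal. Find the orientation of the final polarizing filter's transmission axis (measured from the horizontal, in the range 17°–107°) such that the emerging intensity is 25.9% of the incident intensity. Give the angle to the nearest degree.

θ ≈ 61°

Unpolarized light through the first polarizer → I₁ = ½ I₀, now polarized at 17°.
Need I₂/I₀ = 0.259, so cos²(θ − 17°) = 0.259 / 0.5 = 0.518.
θ − 17° = arccos(√0.518) = 44.0°, giving θ ≈ 17 + 44.0 = 61.0°.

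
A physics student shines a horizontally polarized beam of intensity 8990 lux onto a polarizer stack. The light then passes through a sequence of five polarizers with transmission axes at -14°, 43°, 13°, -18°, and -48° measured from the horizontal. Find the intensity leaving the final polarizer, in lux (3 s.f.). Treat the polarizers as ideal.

I ≈ 1040 lux

By Malus's law, I₁ = 8990 lux · cos²(14°) = 8464 lux.
I₂ = I₁ · cos²(57°) = 8464 · 0.2966 = 2511 lux.
I₃ = I₂ · cos²(30°) = 2511 · 0.75 = 1883 lux.
I₄ = I₃ · cos²(31°) = 1883 · 0.7347 = 1383 lux.
I₅ = I₄ · cos²(30°) = 1383 · 0.75 = 1038 lux.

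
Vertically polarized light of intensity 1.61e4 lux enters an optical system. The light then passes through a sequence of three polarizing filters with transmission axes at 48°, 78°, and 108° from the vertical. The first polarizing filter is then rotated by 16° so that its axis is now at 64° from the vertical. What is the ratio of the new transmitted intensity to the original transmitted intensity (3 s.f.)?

Before rotation:
I₁ = I₀ cos²(48° − 0°) = I₀ cos²(48°) = 0.4477 I₀.
I₂ = I₁ cos²(78° − 48°) = 0.4477 I₀ · cos²(30°) = 0.3358 I₀.
I₃ = I₂ cos²(108° − 78°) = 0.3358 I₀ · cos²(30°) = 0.2519 I₀.
After rotation:
I₁ = I₀ cos²(64° − 0°) = I₀ cos²(64°) = 0.1922 I₀.
I₂ = I₁ cos²(78° − 64°) = 0.1922 I₀ · cos²(14°) = 0.1809 I₀.
I₃ = I₂ cos²(108° − 78°) = 0.1809 I₀ · cos²(30°) = 0.1357 I₀.
Ratio = 0.1357 / 0.2519 = 0.5388.

I_new/I_old ≈ 0.539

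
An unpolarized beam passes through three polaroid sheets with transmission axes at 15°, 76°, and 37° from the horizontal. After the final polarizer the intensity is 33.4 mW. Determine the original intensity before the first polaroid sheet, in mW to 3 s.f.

Unpolarized light through the first polarizer → I₁ = ½ I₀, now polarized at 15°.
I₂ = I₁ cos²(76° − 15°) = 0.5 I₀ · cos²(61°) = 0.1175 I₀.
I₃ = I₂ cos²(37° − 76°) = 0.1175 I₀ · cos²(39°) = 0.07098 I₀.
So 33.4 mW = 0.07098 I₀, giving I₀ = 33.4/0.07098 = 470.6 mW.

I₀ ≈ 471 mW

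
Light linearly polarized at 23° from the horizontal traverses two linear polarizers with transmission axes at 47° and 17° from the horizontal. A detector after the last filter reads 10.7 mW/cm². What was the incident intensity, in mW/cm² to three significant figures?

I₀ ≈ 17.1 mW/cm²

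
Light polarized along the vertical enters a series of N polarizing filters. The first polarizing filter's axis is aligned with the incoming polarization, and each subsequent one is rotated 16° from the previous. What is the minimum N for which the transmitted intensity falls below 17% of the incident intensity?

First polarizer is aligned with the polarization: full transmission.
Each further stage multiplies by cos²(16°) = 0.924.
After N polarizers: T = 0.924^(N−1). Require T < 0.17 ⇒ N−1 > ln(0.17)/ln(0.924) = 22.42, so N−1 ≥ 23 and N = 24.
Check: N=24 gives T = 0.1624 < 0.17; N=23 gives T = 0.1758.

N = 24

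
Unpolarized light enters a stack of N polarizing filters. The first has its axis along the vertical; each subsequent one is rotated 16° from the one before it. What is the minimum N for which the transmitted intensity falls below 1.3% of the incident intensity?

First polarizer halves the unpolarized light: factor 1/2.
Each further stage multiplies by cos²(16°) = 0.924.
After N polarizers: T = 0.5·0.924^(N−1). Require T < 0.013 ⇒ N−1 > ln(0.013/0.5)/ln(0.924) = 46.19, so N−1 ≥ 47 and N = 48.
Check: N=48 gives T = 0.01219 < 0.013; N=47 gives T = 0.01319.

N = 48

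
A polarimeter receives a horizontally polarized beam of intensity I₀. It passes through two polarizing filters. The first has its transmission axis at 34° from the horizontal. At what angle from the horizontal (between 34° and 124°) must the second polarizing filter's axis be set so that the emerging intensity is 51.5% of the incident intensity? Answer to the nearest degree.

I₁ = I₀ cos²(34° − 0°) = I₀ cos²(34°) = 0.6873 I₀.
Need I₂/I₀ = 0.515, so cos²(θ − 34°) = 0.515 / 0.6873 = 0.7493.
θ − 34° = arccos(√0.7493) = 30.0°, giving θ ≈ 34 + 30.0 = 64.0°.

θ ≈ 64°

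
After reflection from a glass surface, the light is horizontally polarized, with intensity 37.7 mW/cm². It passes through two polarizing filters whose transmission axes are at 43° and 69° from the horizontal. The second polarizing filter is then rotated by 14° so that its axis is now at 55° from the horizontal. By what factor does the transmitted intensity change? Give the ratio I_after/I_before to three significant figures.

Before rotation:
By Malus's law, I₁ = I₀ cos²(43° − 0°) = I₀ cos²(43°) = 0.5349 I₀.
I₂ = I₁ cos²(69° − 43°) = 0.5349 I₀ · cos²(26°) = 0.4321 I₀.
After rotation:
I₁ = I₀ cos²(43° − 0°) = I₀ cos²(43°) = 0.5349 I₀.
I₂ = I₁ cos²(55° − 43°) = 0.5349 I₀ · cos²(12°) = 0.5118 I₀.
Ratio = 0.5118 / 0.4321 = 1.184.

I_new/I_old ≈ 1.18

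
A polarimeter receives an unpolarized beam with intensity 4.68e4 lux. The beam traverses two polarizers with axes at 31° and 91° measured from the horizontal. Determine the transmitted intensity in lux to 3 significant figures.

I ≈ 5850 lux

Unpolarized light through the first polarizer → I₁ = 4.68e4 lux/2 = 2.34e+04 lux, polarized at 31°.
I₂ = I₁ · cos²(60°) = 2.34e+04 · 0.25 = 5850 lux.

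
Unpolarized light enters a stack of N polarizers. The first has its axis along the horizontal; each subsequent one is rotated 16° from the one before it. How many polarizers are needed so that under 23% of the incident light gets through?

N = 11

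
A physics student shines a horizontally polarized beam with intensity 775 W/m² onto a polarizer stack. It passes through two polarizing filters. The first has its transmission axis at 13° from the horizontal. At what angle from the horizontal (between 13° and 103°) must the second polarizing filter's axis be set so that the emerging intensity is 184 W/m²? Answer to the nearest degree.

I₁ = I₀ cos²(13° − 0°) = I₀ cos²(13°) = 0.9494 I₀.
Target fraction: 184 / 775 W/m² = 0.2374 of I₀.
Need I₂/I₀ = 0.2374, so cos²(θ − 13°) = 0.2374 / 0.9494 = 0.2501.
θ − 13° = arccos(√0.2501) = 60.0°, giving θ ≈ 13 + 60.0 = 73.0°.

θ ≈ 73°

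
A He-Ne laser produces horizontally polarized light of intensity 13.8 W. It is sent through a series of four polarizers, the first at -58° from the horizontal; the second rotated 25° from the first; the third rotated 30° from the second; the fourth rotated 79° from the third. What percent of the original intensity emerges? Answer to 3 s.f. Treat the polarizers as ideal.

≈ 0.630%

By Malus's law, I₁ = 13.8 W · cos²(58°) = 3.875 W.
I₂ = I₁ · cos²(25°) = 3.875 · 0.8214 = 3.183 W.
I₃ = I₂ · cos²(30°) = 3.183 · 0.75 = 2.387 W.
I₄ = I₃ · cos²(79°) = 2.387 · 0.03641 = 0.08692 W.
That is 0.6298% of the incident intensity.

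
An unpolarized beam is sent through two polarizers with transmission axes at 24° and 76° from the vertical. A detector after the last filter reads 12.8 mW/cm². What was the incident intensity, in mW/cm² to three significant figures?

Unpolarized light through the first polarizer → I₁ = ½ I₀, now polarized at 24°.
I₂ = I₁ cos²(76° − 24°) = 0.5 I₀ · cos²(52°) = 0.1895 I₀.
So 12.8 mW/cm² = 0.1895 I₀, giving I₀ = 12.8/0.1895 = 67.54 mW/cm².

I₀ ≈ 67.5 mW/cm²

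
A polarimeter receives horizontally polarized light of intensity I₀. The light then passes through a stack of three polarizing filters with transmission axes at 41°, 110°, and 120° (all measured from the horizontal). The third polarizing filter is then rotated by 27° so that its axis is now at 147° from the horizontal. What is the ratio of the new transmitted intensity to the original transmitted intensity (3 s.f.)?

I_new/I_old ≈ 0.658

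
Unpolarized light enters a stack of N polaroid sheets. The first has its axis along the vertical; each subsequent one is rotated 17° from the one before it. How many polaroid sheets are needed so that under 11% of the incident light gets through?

First polarizer halves the unpolarized light: factor 1/2.
Each further stage multiplies by cos²(17°) = 0.9145.
After N polarizers: T = 0.5·0.9145^(N−1). Require T < 0.11 ⇒ N−1 > ln(0.11/0.5)/ln(0.9145) = 16.94, so N−1 ≥ 17 and N = 18.
Check: N=18 gives T = 0.1095 < 0.11; N=17 gives T = 0.1197.

N = 18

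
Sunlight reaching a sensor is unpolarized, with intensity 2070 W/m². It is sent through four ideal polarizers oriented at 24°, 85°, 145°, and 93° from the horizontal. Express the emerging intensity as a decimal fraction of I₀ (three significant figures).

I/I₀ ≈ 0.0111

Unpolarized light through the first polarizer → I₁ = 2070 W/m²/2 = 1035 W/m², polarized at 24°.
I₂ = I₁ · cos²(61°) = 1035 · 0.235 = 243.3 W/m².
I₃ = I₂ · cos²(60°) = 243.3 · 0.25 = 60.82 W/m².
I₄ = I₃ · cos²(52°) = 60.82 · 0.379 = 23.05 W/m².
Transmitted fraction = 0.01114.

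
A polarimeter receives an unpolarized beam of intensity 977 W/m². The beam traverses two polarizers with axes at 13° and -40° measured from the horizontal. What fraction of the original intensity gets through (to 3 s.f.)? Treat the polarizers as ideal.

Unpolarized light through the first polarizer → I₁ = 977 W/m²/2 = 488.5 W/m², polarized at 13°.
I₂ = I₁ · cos²(53°) = 488.5 · 0.3622 = 176.9 W/m².
Transmitted fraction = 0.1811.

I/I₀ ≈ 0.181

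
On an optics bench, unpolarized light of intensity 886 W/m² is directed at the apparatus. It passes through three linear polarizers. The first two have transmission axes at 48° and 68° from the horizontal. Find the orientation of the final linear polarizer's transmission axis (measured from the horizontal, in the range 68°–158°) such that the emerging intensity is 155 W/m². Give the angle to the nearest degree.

θ ≈ 119°

Unpolarized light through the first polarizer → I₁ = ½ I₀, now polarized at 48°.
I₂ = I₁ cos²(68° − 48°) = 0.5 I₀ · cos²(20°) = 0.4415 I₀.
Target fraction: 155 / 886 W/m² = 0.1749 of I₀.
Need I₃/I₀ = 0.1749, so cos²(θ − 68°) = 0.1749 / 0.4415 = 0.3962.
θ − 68° = arccos(√0.3962) = 51.0°, giving θ ≈ 68 + 51.0 = 119.0°.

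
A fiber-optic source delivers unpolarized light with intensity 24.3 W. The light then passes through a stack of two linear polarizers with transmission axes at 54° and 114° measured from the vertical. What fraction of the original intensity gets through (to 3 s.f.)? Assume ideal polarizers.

I/I₀ ≈ 0.125

Unpolarized light through the first polarizer → I₁ = 24.3 W/2 = 12.15 W, polarized at 54°.
I₂ = I₁ · cos²(60°) = 12.15 · 0.25 = 3.038 W.
Transmitted fraction = 0.125.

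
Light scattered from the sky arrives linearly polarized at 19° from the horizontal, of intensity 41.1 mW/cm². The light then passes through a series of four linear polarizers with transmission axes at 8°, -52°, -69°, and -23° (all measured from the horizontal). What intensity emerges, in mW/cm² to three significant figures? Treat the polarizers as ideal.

I₁ = 41.1 mW/cm² · cos²(11°) = 39.6 mW/cm².
I₂ = I₁ · cos²(60°) = 39.6 · 0.25 = 9.901 mW/cm².
I₃ = I₂ · cos²(17°) = 9.901 · 0.9145 = 9.055 mW/cm².
I₄ = I₃ · cos²(46°) = 9.055 · 0.4826 = 4.369 mW/cm².

I ≈ 4.37 mW/cm²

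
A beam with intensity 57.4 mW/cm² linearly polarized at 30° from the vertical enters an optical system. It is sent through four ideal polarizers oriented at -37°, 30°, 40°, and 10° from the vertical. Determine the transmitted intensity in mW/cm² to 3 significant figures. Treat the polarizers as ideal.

By Malus's law, I₁ = 57.4 mW/cm² · cos²(67°) = 8.763 mW/cm².
I₂ = I₁ · cos²(67°) = 8.763 · 0.1527 = 1.338 mW/cm².
I₃ = I₂ · cos²(10°) = 1.338 · 0.9698 = 1.298 mW/cm².
I₄ = I₃ · cos²(30°) = 1.298 · 0.75 = 0.9732 mW/cm².

I ≈ 0.973 mW/cm²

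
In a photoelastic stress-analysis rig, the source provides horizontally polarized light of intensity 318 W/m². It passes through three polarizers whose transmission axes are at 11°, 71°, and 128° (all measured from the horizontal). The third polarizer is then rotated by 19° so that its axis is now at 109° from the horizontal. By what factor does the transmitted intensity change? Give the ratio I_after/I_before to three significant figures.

Before rotation:
I₁ = I₀ cos²(11° − 0°) = I₀ cos²(11°) = 0.9636 I₀.
I₂ = I₁ cos²(71° − 11°) = 0.9636 I₀ · cos²(60°) = 0.2409 I₀.
I₃ = I₂ cos²(128° − 71°) = 0.2409 I₀ · cos²(57°) = 0.07146 I₀.
After rotation:
I₁ = I₀ cos²(11° − 0°) = I₀ cos²(11°) = 0.9636 I₀.
I₂ = I₁ cos²(71° − 11°) = 0.9636 I₀ · cos²(60°) = 0.2409 I₀.
I₃ = I₂ cos²(109° − 71°) = 0.2409 I₀ · cos²(38°) = 0.1496 I₀.
Ratio = 0.1496 / 0.07146 = 2.093.

I_new/I_old ≈ 2.09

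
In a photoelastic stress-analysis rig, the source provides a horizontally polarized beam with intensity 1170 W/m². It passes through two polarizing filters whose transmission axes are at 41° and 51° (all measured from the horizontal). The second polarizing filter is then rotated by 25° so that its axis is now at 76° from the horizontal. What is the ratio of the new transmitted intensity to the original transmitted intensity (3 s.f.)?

Before rotation:
By Malus's law, I₁ = I₀ cos²(41° − 0°) = I₀ cos²(41°) = 0.5696 I₀.
I₂ = I₁ cos²(51° − 41°) = 0.5696 I₀ · cos²(10°) = 0.5524 I₀.
After rotation:
I₁ = I₀ cos²(41° − 0°) = I₀ cos²(41°) = 0.5696 I₀.
I₂ = I₁ cos²(76° − 41°) = 0.5696 I₀ · cos²(35°) = 0.3822 I₀.
Ratio = 0.3822 / 0.5524 = 0.6919.

I_new/I_old ≈ 0.692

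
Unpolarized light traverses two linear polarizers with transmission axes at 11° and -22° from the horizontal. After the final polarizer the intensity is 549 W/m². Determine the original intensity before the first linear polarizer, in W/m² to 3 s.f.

Unpolarized light through the first polarizer → I₁ = ½ I₀, now polarized at 11°.
I₂ = I₁ cos²(-22° − 11°) = 0.5 I₀ · cos²(33°) = 0.3517 I₀.
So 549 W/m² = 0.3517 I₀, giving I₀ = 549/0.3517 = 1561 W/m².

I₀ ≈ 1560 W/m²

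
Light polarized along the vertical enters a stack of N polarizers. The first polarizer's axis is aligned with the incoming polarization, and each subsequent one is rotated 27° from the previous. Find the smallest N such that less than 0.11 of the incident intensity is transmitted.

First polarizer is aligned with the polarization: full transmission.
Each further stage multiplies by cos²(27°) = 0.7939.
After N polarizers: T = 0.7939^(N−1). Require T < 0.11 ⇒ N−1 > ln(0.11)/ln(0.7939) = 9.56, so N−1 ≥ 10 and N = 11.
Check: N=11 gives T = 0.09945 < 0.11; N=10 gives T = 0.1253.

N = 11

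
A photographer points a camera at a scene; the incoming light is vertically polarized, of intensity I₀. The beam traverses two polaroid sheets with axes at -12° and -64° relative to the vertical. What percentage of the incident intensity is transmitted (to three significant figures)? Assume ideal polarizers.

By Malus's law, I₁ = I₀ cos²(-12° − 0°) = I₀ cos²(12°) = 0.9568 I₀.
I₂ = I₁ cos²(-64° + 12°) = 0.9568 I₀ · cos²(52°) = 0.3627 I₀.
That is 36.27% of the incident intensity.

≈ 36.3%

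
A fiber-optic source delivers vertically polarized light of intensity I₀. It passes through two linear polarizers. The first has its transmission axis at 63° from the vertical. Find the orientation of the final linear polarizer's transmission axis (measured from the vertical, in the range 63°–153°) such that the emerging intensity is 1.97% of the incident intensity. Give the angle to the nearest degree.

I₁ = I₀ cos²(63° − 0°) = I₀ cos²(63°) = 0.2061 I₀.
Need I₂/I₀ = 0.0197, so cos²(θ − 63°) = 0.0197 / 0.2061 = 0.09558.
θ − 63° = arccos(√0.09558) = 72.0°, giving θ ≈ 63 + 72.0 = 135.0°.

θ ≈ 135°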